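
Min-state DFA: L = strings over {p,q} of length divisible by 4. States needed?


Track length mod 4: states 0..3, accept at 0
Minimal DFA: 4 states


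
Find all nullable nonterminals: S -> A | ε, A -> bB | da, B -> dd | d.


A nonterminal is nullable iff some alternative derives ε (directly, or every symbol in it is nullable)
Nullable: {S}


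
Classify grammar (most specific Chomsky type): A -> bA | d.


Right-linear: every RHS is a terminal or a terminal followed by one nonterminal
Classification: Type 3 (Regular)


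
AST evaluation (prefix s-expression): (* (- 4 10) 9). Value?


Evaluate inner: (- 4 10) = -6
Evaluate root: (* -6 9) = -54
Result: -54


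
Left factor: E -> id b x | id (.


Common prefix: 'id'
Factored: E -> id E', E' -> b x | (


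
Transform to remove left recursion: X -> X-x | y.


Left-recursive alternatives: X-x; non-recursive: y
Introduce X': X -> yX', X' -> -xX' | ε


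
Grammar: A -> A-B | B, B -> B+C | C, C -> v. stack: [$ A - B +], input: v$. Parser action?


no handle; shift 'v'
Action: shift


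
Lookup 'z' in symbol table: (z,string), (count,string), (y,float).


Lookup 'z' → type string


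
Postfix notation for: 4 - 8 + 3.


Left to right (same or higher precedence on left)
Postfix: 4 8 - 3 +


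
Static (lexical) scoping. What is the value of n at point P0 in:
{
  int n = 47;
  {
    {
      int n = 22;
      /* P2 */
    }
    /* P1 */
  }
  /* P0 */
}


n declared in the same block as P0
n = 47


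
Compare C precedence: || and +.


'+' is additive (level 9); '||' is logical OR (level 1)
Higher level binds tighter
'+' has higher precedence than '||'


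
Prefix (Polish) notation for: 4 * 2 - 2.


left-to-right (same/higher precedence on left): tree is (- (* 4 2) 2)
Prefix: - * 4 2 2


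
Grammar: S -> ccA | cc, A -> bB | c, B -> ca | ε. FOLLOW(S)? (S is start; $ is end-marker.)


$ ∈ FOLLOW(S). For each A -> αBβ: add FIRST(β)\{ε} to FOLLOW(B); if β nullable, add FOLLOW(A).
FOLLOW(S) = {$}


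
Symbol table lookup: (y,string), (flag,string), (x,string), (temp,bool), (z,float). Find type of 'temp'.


Lookup 'temp' → type bool


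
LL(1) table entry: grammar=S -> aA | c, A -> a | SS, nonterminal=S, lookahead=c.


For [S, c]: 'c' ∈ FIRST(c)
Entry: S -> c


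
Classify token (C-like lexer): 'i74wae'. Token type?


Pattern: letter/underscore followed by alphanumerics, not a keyword
Type: IDENTIFIER


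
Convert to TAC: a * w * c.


Break into single-operator statements:
t1 = a * w
t2 = t1 * c


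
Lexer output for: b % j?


Scan left to right, longest-match per lexeme
Tokens: ID(b), OP(%), ID(j)


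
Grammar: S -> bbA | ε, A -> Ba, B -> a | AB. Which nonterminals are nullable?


A nonterminal is nullable iff some alternative derives ε (directly, or every symbol in it is nullable)
Nullable: {S}


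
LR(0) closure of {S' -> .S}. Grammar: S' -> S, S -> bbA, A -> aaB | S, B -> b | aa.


Start: S' -> .S
For each item with dot before a nonterminal B, add B -> .γ for every B-production
Closure: [S' -> .S, S -> .bbA]


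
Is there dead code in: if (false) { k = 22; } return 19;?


condition is constant false, so the whole block is unreachable
Dead: 'if (false) { k = 22; }'


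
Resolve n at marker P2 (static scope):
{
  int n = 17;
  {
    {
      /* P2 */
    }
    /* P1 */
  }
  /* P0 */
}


P2's block does not declare n; resolves to the enclosing declaration at depth 0
n = 17


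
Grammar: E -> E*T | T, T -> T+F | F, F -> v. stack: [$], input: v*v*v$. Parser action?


no handle on stack; shift 'v'
Action: shift


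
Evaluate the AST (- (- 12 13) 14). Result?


Evaluate inner: (- 12 13) = -1
Evaluate root: (- -1 14) = -15
Result: -15


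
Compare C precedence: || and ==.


'==' is equality (level 6); '||' is logical OR (level 1)
Higher level binds tighter
'==' has higher precedence than '||'


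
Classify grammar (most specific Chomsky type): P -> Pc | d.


Left-linear: every RHS is a terminal or one nonterminal followed by a terminal
Classification: Type 3 (Regular)


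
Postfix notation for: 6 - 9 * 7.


* has higher precedence, evaluate 9*7 first
Postfix: 6 9 7 * -


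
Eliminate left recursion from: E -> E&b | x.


Left-recursive alternatives: E&b; non-recursive: x
Introduce E': E -> xE', E' -> &bE' | ε


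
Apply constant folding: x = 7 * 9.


7 * 9 = 63 at compile time
Optimized: x = 63


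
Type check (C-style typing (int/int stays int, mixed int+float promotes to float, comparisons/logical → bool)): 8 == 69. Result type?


Operand types: int == int
Rule: comparison yields bool
Result type: bool


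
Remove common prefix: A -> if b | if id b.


Common prefix: 'if'
Factored: A -> if A', A' -> b | id b


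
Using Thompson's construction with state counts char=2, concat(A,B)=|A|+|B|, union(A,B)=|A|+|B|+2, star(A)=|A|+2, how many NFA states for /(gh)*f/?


Syntax tree has 3 char leaf(s), 0 union(s), 1 star(s)
chars contribute 3×2 = 6; each union adds +2; each star adds +2
Total: 6 + 0 + 2 = 8 states


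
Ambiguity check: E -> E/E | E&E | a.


'a/a&a' has two parse trees (no precedence encoded between / and &)
Ambiguous


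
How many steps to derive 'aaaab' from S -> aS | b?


Derivation: S => aS => aaS => aaaS => aaaaS => aaaab
Steps: 5


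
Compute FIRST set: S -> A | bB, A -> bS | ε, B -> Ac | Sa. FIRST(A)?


Per alternative of A: FIRST(bS) = {b}; FIRST(ε) = {ε}
FIRST(A) = {b, ε}


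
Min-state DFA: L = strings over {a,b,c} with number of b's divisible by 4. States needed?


Track (count of b) mod 4: states 0..3, accept at 0
Minimal DFA: 4 states


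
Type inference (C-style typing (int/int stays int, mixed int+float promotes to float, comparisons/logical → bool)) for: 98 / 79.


Operand types: int / int
Rule: mixed int/float promotes to float; int/int stays int
Result type: int


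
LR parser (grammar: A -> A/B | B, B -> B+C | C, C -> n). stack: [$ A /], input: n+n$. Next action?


no handle ('A/' is not any RHS); shift 'n'
Action: shift


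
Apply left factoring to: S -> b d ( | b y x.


Common prefix: 'b'
Factored: S -> b S', S' -> d ( | y x


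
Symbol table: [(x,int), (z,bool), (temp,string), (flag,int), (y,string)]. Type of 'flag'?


Lookup 'flag' → type int


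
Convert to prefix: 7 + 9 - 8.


left-to-right (same/higher precedence on left): tree is (- (+ 7 9) 8)
Prefix: - + 7 9 8


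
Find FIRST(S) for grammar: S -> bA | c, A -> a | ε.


Per alternative of S: FIRST(bA) = {b}; FIRST(c) = {c}
FIRST(S) = {b, c}


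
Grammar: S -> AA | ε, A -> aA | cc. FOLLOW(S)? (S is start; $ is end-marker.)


$ ∈ FOLLOW(S). For each A -> αBβ: add FIRST(β)\{ε} to FOLLOW(B); if β nullable, add FOLLOW(A).
FOLLOW(S) = {$}


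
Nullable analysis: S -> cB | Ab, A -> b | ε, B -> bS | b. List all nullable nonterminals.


A nonterminal is nullable iff some alternative derives ε (directly, or every symbol in it is nullable)
Nullable: {A}


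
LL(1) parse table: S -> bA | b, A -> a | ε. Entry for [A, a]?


For [A, a]: 'a' ∈ FIRST(a)
Entry: A -> a


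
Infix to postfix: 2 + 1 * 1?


* has higher precedence, evaluate 1*1 first
Postfix: 2 1 1 * +


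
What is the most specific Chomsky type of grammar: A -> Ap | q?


Left-linear: every RHS is a terminal or one nonterminal followed by a terminal
Classification: Type 3 (Regular)


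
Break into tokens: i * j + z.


Scan left to right, longest-match per lexeme
Tokens: ID(i), OP(*), ID(j), OP(+), ID(z)


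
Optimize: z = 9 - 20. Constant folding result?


9 - 20 = -11 at compile time
Optimized: z = -11


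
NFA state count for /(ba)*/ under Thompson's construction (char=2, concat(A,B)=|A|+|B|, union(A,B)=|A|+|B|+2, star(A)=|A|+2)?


Syntax tree has 2 char leaf(s), 0 union(s), 1 star(s)
chars contribute 2×2 = 4; each union adds +2; each star adds +2
Total: 4 + 0 + 2 = 6 states


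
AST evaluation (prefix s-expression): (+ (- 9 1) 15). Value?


Evaluate inner: (- 9 1) = 8
Evaluate root: (+ 8 15) = 23
Result: 23


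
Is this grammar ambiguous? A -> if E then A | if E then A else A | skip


dangling else: 'if E then if E then skip else skip' parses two ways
Ambiguous


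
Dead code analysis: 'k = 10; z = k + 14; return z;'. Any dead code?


k is read by z's definition; z is returned
No dead code


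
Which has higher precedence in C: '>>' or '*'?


'*' is multiplicative (level 10); '>>' is shift (level 8)
Higher level binds tighter
'*' has higher precedence than '>>'


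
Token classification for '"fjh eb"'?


Pattern: double-quoted sequence
Type: STRING_LITERAL


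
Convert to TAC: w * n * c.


Break into single-operator statements:
t1 = w * n
t2 = t1 * c


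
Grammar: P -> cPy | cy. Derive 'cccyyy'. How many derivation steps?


Derivation: P => cPy => ccPyy => cccyyy
Steps: 3


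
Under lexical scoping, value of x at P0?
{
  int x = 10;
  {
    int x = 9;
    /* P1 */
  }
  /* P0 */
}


x declared in the same block as P0
x = 10


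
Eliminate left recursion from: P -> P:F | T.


Left-recursive alternatives: P:F; non-recursive: T
Introduce P': P -> TP', P' -> :FP' | ε


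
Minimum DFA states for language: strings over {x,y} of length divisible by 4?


Track length mod 4: states 0..3, accept at 0
Minimal DFA: 4 states


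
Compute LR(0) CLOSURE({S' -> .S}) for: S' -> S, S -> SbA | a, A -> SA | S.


Start: S' -> .S
For each item with dot before a nonterminal B, add B -> .γ for every B-production
Closure: [S' -> .S, S -> .SbA, S -> .a]


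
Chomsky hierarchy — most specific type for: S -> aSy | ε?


Single nonterminal LHS, but a^n y^n is not regular
Classification: Type 2 (Context-Free)


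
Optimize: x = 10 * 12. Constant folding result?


10 * 12 = 120 at compile time
Optimized: x = 120


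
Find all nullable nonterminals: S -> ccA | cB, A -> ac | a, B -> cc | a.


A nonterminal is nullable iff some alternative derives ε (directly, or every symbol in it is nullable)
Nullable: {}


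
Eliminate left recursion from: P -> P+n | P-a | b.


Left-recursive alternatives: P+n, P-a; non-recursive: b
Introduce P': P -> bP', P' -> +nP' | -aP' | ε


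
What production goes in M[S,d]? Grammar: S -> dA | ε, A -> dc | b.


For [S, d]: 'd' ∈ FIRST(dA)
Entry: S -> dA


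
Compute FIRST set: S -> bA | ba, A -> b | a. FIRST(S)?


Per alternative of S: FIRST(bA) = {b}; FIRST(ba) = {b}
FIRST(S) = {b}


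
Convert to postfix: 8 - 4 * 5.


* has higher precedence, evaluate 4*5 first
Postfix: 8 4 5 * -


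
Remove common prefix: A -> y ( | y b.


Common prefix: 'y'
Factored: A -> y A', A' -> ( | b


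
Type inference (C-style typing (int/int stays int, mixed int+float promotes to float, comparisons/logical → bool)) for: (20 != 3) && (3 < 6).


Operand types: bool && bool
Rule: logical operators take bool operands and yield bool
Result type: bool


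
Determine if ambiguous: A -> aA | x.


right-linear, alternatives start with distinct terminals 'a' vs 'x': unique leftmost derivation
Unambiguous


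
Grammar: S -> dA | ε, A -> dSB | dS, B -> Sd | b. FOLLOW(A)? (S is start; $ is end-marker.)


$ ∈ FOLLOW(S). For each A -> αBβ: add FIRST(β)\{ε} to FOLLOW(B); if β nullable, add FOLLOW(A).
FOLLOW(A) = {$, b, d}


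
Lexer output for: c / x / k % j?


Scan left to right, longest-match per lexeme
Tokens: ID(c), OP(/), ID(x), OP(/), ID(k), OP(%), ID(j)


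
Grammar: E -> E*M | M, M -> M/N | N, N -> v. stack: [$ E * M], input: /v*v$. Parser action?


'/' can extend M; shift to build M -> M/N
Action: shift


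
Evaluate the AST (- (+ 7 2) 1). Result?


Evaluate inner: (+ 7 2) = 9
Evaluate root: (- 9 1) = 8
Result: 8


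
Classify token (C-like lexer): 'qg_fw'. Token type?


Pattern: letter/underscore followed by alphanumerics, not a keyword
Type: IDENTIFIER


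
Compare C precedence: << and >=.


'<<' is shift (level 8); '>=' is relational (level 7)
Higher level binds tighter
'<<' has higher precedence than '>='


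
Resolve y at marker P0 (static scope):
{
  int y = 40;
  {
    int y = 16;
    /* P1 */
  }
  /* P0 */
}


y declared in the same block as P0
y = 40


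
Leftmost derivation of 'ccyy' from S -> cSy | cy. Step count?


Derivation: S => cSy => ccyy
Steps: 2


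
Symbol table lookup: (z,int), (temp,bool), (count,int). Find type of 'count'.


Lookup 'count' → type int


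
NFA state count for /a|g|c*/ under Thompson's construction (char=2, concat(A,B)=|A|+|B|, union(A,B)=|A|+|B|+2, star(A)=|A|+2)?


Syntax tree has 3 char leaf(s), 2 union(s), 1 star(s)
chars contribute 3×2 = 6; each union adds +2; each star adds +2
Total: 6 + 4 + 2 = 12 states


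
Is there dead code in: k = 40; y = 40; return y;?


k is assigned but never read
Dead: 'k = 40'


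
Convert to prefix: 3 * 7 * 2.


left-to-right (same/higher precedence on left): tree is (* (* 3 7) 2)
Prefix: * * 3 7 2


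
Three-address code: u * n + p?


Break into single-operator statements:
t1 = u * n
t2 = t1 + p


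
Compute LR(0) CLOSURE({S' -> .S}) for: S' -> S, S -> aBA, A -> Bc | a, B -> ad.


Start: S' -> .S
For each item with dot before a nonterminal B, add B -> .γ for every B-production
Closure: [S' -> .S, S -> .aBA]


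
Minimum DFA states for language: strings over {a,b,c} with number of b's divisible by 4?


Track (count of b) mod 4: states 0..3, accept at 0
Minimal DFA: 4 states


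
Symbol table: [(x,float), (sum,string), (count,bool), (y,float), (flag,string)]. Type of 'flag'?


Lookup 'flag' → type string


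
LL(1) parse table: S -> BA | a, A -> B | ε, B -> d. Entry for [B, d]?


For [B, d]: 'd' ∈ FIRST(d)
Entry: B -> d


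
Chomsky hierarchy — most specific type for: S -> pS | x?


Right-linear: every RHS is a terminal or a terminal followed by one nonterminal
Classification: Type 3 (Regular)


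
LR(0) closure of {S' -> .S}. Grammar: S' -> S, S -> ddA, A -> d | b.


Start: S' -> .S
For each item with dot before a nonterminal B, add B -> .γ for every B-production
Closure: [S' -> .S, S -> .ddA]


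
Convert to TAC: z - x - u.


Break into single-operator statements:
t1 = z - x
t2 = t1 - u


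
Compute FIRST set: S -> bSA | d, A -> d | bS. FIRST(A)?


Per alternative of A: FIRST(d) = {d}; FIRST(bS) = {b}
FIRST(A) = {b, d}


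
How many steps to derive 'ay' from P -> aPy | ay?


Derivation: P => ay
Steps: 1


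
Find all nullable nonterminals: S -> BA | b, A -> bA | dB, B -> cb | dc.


A nonterminal is nullable iff some alternative derives ε (directly, or every symbol in it is nullable)
Nullable: {}


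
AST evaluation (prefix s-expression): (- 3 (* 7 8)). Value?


Evaluate inner: (* 7 8) = 56
Evaluate root: (- 3 56) = -53
Result: -53


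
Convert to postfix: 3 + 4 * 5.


* has higher precedence, evaluate 4*5 first
Postfix: 3 4 5 * +


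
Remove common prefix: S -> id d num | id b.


Common prefix: 'id'
Factored: S -> id S', S' -> d num | b


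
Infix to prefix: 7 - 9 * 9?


'*' binds tighter: tree is (- 7 (* 9 9))
Prefix: - 7 * 9 9


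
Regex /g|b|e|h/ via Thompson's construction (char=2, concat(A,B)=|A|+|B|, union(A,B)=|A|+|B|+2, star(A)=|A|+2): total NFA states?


Syntax tree has 4 char leaf(s), 3 union(s), 0 star(s)
chars contribute 4×2 = 8; each union adds +2; each star adds +2
Total: 8 + 6 + 0 = 14 states


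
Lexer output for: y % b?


Scan left to right, longest-match per lexeme
Tokens: ID(y), OP(%), ID(b)


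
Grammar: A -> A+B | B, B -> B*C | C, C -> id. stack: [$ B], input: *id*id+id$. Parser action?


shift '*' to continue B -> B*C
Action: shift


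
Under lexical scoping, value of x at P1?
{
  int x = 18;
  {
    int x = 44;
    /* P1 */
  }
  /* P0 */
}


x declared in the same block as P1
x = 44


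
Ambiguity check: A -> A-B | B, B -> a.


precedence layered via separate nonterminal B: deterministic
Unambiguous


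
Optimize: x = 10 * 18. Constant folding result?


10 * 18 = 180 at compile time
Optimized: x = 180


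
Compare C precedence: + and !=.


'+' is additive (level 9); '!=' is equality (level 6)
Higher level binds tighter
'+' has higher precedence than '!='


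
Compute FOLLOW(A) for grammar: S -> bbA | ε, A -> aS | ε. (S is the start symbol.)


$ ∈ FOLLOW(S). For each A -> αBβ: add FIRST(β)\{ε} to FOLLOW(B); if β nullable, add FOLLOW(A).
FOLLOW(A) = {$}


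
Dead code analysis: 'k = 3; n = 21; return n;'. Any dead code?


k is assigned but never read
Dead: 'k = 3'


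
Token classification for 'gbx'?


Pattern: letter/underscore followed by alphanumerics, not a keyword
Type: IDENTIFIER


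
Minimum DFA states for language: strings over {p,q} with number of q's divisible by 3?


Track (count of q) mod 3: states 0..2, accept at 0
Minimal DFA: 3 states


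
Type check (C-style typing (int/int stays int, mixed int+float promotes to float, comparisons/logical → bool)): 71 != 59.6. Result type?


Operand types: int != float
Rule: comparison yields bool
Result type: bool


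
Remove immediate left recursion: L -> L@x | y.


Left-recursive alternatives: L@x; non-recursive: y
Introduce L': L -> yL', L' -> @xL' | ε


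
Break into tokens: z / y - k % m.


Scan left to right, longest-match per lexeme
Tokens: ID(z), OP(/), ID(y), OP(-), ID(k), OP(%), ID(m)


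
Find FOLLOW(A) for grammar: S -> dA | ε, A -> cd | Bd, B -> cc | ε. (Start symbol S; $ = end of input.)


$ ∈ FOLLOW(S). For each A -> αBβ: add FIRST(β)\{ε} to FOLLOW(B); if β nullable, add FOLLOW(A).
FOLLOW(A) = {$}


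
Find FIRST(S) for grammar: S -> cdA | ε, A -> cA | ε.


Per alternative of S: FIRST(cdA) = {c}; FIRST(ε) = {ε}
FIRST(S) = {c, ε}


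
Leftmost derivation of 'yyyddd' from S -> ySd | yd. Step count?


Derivation: S => ySd => yySdd => yyyddd
Steps: 3


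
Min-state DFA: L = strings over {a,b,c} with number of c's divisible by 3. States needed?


Track (count of c) mod 3: states 0..2, accept at 0
Minimal DFA: 3 states


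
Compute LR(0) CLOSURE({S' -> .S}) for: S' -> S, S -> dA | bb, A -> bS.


Start: S' -> .S
For each item with dot before a nonterminal B, add B -> .γ for every B-production
Closure: [S' -> .S, S -> .dA, S -> .bb]


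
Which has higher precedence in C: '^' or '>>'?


'>>' is shift (level 8); '^' is bitwise XOR (level 4)
Higher level binds tighter
'>>' has higher precedence than '^'


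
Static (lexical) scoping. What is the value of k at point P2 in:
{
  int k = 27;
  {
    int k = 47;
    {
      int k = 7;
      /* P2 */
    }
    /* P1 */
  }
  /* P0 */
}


k declared in the same block as P2
k = 7


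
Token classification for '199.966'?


Pattern: digits with a decimal point
Type: FLOAT_LITERAL


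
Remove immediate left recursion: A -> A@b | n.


Left-recursive alternatives: A@b; non-recursive: n
Introduce A': A -> nA', A' -> @bA' | ε


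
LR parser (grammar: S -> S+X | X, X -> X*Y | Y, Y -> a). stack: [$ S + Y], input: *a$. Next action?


'Y' (not preceded by X*) is the handle for X -> Y
Action: reduce (X -> Y)


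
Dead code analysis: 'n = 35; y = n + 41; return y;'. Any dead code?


n is read by y's definition; y is returned
No dead code


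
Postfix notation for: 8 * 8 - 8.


Left to right (same or higher precedence on left)
Postfix: 8 8 * 8 -


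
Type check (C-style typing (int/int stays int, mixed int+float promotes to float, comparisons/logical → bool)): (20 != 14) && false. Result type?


Operand types: bool && bool
Rule: logical operators take bool operands and yield bool
Result type: bool


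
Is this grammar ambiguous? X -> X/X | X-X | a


'a/a-a' has two parse trees (no precedence encoded between / and -)
Ambiguous


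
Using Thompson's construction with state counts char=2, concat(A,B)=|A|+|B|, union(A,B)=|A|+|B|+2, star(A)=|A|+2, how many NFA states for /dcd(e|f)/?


Syntax tree has 5 char leaf(s), 1 union(s), 0 star(s)
chars contribute 5×2 = 10; each union adds +2; each star adds +2
Total: 10 + 2 + 0 = 12 states


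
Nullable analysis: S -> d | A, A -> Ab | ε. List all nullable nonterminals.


A nonterminal is nullable iff some alternative derives ε (directly, or every symbol in it is nullable)
Nullable: {A, S}


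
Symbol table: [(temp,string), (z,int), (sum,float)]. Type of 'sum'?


Lookup 'sum' → type float


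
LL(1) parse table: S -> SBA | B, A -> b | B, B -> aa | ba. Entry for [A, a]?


For [A, a]: 'a' ∈ FIRST(B)
Entry: A -> B


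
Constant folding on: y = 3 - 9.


3 - 9 = -6 at compile time
Optimized: y = -6


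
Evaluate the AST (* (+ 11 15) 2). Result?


Evaluate inner: (+ 11 15) = 26
Evaluate root: (* 26 2) = 52
Result: 52


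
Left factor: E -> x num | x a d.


Common prefix: 'x'
Factored: E -> x E', E' -> num | a d


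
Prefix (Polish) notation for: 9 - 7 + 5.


left-to-right (same/higher precedence on left): tree is (+ (- 9 7) 5)
Prefix: + - 9 7 5


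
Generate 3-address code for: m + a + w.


Break into single-operator statements:
t1 = m + a
t2 = t1 + w


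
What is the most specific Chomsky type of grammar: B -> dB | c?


Right-linear: every RHS is a terminal or a terminal followed by one nonterminal
Classification: Type 3 (Regular)


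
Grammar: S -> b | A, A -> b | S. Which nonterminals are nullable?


A nonterminal is nullable iff some alternative derives ε (directly, or every symbol in it is nullable)
Nullable: {}


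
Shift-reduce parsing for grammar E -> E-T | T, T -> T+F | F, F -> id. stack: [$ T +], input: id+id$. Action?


no handle; shift 'id'
Action: shift


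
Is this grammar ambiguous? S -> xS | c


right-linear, alternatives start with distinct terminals 'x' vs 'c': unique leftmost derivation
Unambiguous


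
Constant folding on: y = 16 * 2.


16 * 2 = 32 at compile time
Optimized: y = 32


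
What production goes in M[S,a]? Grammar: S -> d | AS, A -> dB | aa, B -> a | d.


For [S, a]: 'a' ∈ FIRST(AS)
Entry: S -> AS


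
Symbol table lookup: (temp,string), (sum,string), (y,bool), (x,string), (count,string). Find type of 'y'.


Lookup 'y' → type bool


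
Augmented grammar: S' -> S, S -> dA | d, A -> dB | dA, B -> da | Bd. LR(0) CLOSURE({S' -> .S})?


Start: S' -> .S
For each item with dot before a nonterminal B, add B -> .γ for every B-production
Closure: [S' -> .S, S -> .dA, S -> .d]


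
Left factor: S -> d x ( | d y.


Common prefix: 'd'
Factored: S -> d S', S' -> x ( | y


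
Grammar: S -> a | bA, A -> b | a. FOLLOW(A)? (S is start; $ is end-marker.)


$ ∈ FOLLOW(S). For each A -> αBβ: add FIRST(β)\{ε} to FOLLOW(B); if β nullable, add FOLLOW(A).
FOLLOW(A) = {$}


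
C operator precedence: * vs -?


'*' is multiplicative (level 10); '-' is additive (level 9)
Higher level binds tighter
'*' has higher precedence than '-'


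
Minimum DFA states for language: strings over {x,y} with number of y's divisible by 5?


Track (count of y) mod 5: states 0..4, accept at 0
Minimal DFA: 5 states


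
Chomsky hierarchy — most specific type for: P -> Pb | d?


Left-linear: every RHS is a terminal or one nonterminal followed by a terminal
Classification: Type 3 (Regular)


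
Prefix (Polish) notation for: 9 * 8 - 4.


left-to-right (same/higher precedence on left): tree is (- (* 9 8) 4)
Prefix: - * 9 8 4


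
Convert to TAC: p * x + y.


Break into single-operator statements:
t1 = p * x
t2 = t1 + y


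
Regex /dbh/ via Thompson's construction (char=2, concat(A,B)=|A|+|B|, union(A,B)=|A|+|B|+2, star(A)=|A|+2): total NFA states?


Syntax tree has 3 char leaf(s), 0 union(s), 0 star(s)
chars contribute 3×2 = 6; each union adds +2; each star adds +2
Total: 6 + 0 + 0 = 6 states


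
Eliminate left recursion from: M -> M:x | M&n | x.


Left-recursive alternatives: M:x, M&n; non-recursive: x
Introduce M': M -> xM', M' -> :xM' | &nM' | ε


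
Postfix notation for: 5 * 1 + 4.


Left to right (same or higher precedence on left)
Postfix: 5 1 * 4 +


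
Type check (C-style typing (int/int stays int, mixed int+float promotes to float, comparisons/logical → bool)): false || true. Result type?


Operand types: bool || bool
Rule: logical operators take bool operands and yield bool
Result type: bool


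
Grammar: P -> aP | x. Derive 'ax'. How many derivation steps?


Derivation: P => aP => ax
Steps: 2


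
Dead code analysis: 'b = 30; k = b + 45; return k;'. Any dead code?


b is read by k's definition; k is returned
No dead code


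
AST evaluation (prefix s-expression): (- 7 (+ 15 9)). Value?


Evaluate inner: (+ 15 9) = 24
Evaluate root: (- 7 24) = -17
Result: -17


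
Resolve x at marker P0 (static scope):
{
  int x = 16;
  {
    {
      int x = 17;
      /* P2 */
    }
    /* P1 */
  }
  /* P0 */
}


x declared in the same block as P0
x = 16


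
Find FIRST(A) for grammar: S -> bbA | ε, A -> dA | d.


Per alternative of A: FIRST(dA) = {d}; FIRST(d) = {d}
FIRST(A) = {d}


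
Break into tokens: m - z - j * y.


Scan left to right, longest-match per lexeme
Tokens: ID(m), OP(-), ID(z), OP(-), ID(j), OP(*), ID(y)


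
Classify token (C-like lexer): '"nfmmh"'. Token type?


Pattern: double-quoted sequence
Type: STRING_LITERAL


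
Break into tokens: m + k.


Scan left to right, longest-match per lexeme
Tokens: ID(m), OP(+), ID(k)


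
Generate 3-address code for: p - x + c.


Break into single-operator statements:
t1 = p - x
t2 = t1 + c


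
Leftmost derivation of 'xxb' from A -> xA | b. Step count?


Derivation: A => xA => xxA => xxb
Steps: 3


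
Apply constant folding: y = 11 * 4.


11 * 4 = 44 at compile time
Optimized: y = 44


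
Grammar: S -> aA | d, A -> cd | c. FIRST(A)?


Per alternative of A: FIRST(cd) = {c}; FIRST(c) = {c}
FIRST(A) = {c}


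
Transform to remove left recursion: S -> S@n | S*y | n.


Left-recursive alternatives: S@n, S*y; non-recursive: n
Introduce S': S -> nS', S' -> @nS' | *yS' | ε


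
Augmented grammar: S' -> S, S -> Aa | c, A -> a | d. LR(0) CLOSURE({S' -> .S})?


Start: S' -> .S
For each item with dot before a nonterminal B, add B -> .γ for every B-production
Closure: [S' -> .S, S -> .Aa, S -> .c, A -> .a, A -> .d]


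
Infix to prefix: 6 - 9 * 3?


'*' binds tighter: tree is (- 6 (* 9 3))
Prefix: - 6 * 9 3


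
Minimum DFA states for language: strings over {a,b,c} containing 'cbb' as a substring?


KMP-style automaton: 3 progress states + 1 absorbing accept = 4
Minimal DFA: 4 states


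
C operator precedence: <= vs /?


'/' is multiplicative (level 10); '<=' is relational (level 7)
Higher level binds tighter
'/' has higher precedence than '<='


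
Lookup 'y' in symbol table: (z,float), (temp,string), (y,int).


Lookup 'y' → type int


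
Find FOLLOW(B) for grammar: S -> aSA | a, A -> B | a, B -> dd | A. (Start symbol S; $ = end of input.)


$ ∈ FOLLOW(S). For each A -> αBβ: add FIRST(β)\{ε} to FOLLOW(B); if β nullable, add FOLLOW(A).
FOLLOW(B) = {$, a, d}


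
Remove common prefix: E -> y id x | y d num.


Common prefix: 'y'
Factored: E -> y E', E' -> id x | d num


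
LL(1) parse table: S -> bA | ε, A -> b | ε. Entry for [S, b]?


For [S, b]: 'b' ∈ FIRST(bA)
Entry: S -> bA


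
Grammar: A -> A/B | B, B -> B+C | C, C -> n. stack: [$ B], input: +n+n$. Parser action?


shift '+' to continue B -> B+C
Action: shift


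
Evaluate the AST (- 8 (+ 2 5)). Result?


Evaluate inner: (+ 2 5) = 7
Evaluate root: (- 8 7) = 1
Result: 1


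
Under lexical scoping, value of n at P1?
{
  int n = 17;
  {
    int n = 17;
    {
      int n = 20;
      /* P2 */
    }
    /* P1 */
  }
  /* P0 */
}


n declared in the same block as P1
n = 17


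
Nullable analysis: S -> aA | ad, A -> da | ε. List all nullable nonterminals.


A nonterminal is nullable iff some alternative derives ε (directly, or every symbol in it is nullable)
Nullable: {A}


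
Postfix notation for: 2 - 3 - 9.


Left to right (same or higher precedence on left)
Postfix: 2 3 - 9 -


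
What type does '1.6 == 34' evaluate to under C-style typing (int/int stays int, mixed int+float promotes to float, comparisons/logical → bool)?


Operand types: float == int
Rule: comparison yields bool
Result type: bool


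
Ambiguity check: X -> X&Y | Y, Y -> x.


precedence layered via separate nonterminal Y: deterministic
Unambiguous


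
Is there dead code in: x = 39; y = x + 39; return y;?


x is read by y's definition; y is returned
No dead code


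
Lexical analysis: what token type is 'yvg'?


Pattern: letter/underscore followed by alphanumerics, not a keyword
Type: IDENTIFIER


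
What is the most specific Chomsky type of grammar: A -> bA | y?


Right-linear: every RHS is a terminal or a terminal followed by one nonterminal
Classification: Type 3 (Regular)


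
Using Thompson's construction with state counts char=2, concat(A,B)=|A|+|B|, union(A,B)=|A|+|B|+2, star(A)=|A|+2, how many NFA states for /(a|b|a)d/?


Syntax tree has 4 char leaf(s), 2 union(s), 0 star(s)
chars contribute 4×2 = 8; each union adds +2; each star adds +2
Total: 8 + 4 + 0 = 12 states


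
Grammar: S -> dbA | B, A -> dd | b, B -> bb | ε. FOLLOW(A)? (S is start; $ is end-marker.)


$ ∈ FOLLOW(S). For each A -> αBβ: add FIRST(β)\{ε} to FOLLOW(B); if β nullable, add FOLLOW(A).
FOLLOW(A) = {$}


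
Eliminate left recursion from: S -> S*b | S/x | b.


Left-recursive alternatives: S*b, S/x; non-recursive: b
Introduce S': S -> bS', S' -> *bS' | /xS' | ε


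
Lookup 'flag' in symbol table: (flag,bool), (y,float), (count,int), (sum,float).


Lookup 'flag' → type bool


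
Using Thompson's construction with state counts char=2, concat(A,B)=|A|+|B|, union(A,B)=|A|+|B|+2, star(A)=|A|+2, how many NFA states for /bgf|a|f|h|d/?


Syntax tree has 7 char leaf(s), 4 union(s), 0 star(s)
chars contribute 7×2 = 14; each union adds +2; each star adds +2
Total: 14 + 8 + 0 = 22 states


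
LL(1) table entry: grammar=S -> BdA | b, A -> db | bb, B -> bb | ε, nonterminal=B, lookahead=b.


For [B, b]: 'b' ∈ FIRST(bb)
Entry: B -> bb


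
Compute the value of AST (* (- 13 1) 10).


Evaluate inner: (- 13 1) = 12
Evaluate root: (* 12 10) = 120
Result: 120


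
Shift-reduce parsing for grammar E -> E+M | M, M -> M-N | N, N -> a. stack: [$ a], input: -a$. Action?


'a' on top is the handle for N -> a
Action: reduce (N -> a)


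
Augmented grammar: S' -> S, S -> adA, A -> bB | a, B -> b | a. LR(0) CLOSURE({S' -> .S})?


Start: S' -> .S
For each item with dot before a nonterminal B, add B -> .γ for every B-production
Closure: [S' -> .S, S -> .adA]


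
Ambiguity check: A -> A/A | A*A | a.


'a/a*a' has two parse trees (no precedence encoded between / and *)
Ambiguous


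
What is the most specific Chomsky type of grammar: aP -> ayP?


LHS has context (more than one symbol) and |LHS| ≤ |RHS|
Classification: Type 1 (Context-Sensitive)


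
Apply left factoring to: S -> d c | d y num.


Common prefix: 'd'
Factored: S -> d S', S' -> c | y num


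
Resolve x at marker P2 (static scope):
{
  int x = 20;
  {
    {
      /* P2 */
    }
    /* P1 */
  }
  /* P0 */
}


P2's block does not declare x; resolves to the enclosing declaration at depth 0
x = 20


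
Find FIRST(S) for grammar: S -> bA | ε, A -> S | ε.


Per alternative of S: FIRST(bA) = {b}; FIRST(ε) = {ε}
FIRST(S) = {b, ε}


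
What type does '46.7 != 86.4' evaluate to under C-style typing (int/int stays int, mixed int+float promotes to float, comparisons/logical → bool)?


Operand types: float != float
Rule: comparison yields bool
Result type: bool


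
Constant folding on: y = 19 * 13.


19 * 13 = 247 at compile time
Optimized: y = 247


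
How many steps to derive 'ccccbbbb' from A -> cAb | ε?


Derivation: A => cAb => ccAbb => cccAbbb => ccccAbbbb => ccccbbbb
Steps: 5


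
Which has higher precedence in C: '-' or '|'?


'-' is additive (level 9); '|' is bitwise OR (level 3)
Higher level binds tighter
'-' has higher precedence than '|'


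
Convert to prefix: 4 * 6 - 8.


left-to-right (same/higher precedence on left): tree is (- (* 4 6) 8)
Prefix: - * 4 6 8


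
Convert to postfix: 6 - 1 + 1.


Left to right (same or higher precedence on left)
Postfix: 6 1 - 1 +


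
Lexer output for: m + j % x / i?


Scan left to right, longest-match per lexeme
Tokens: ID(m), OP(+), ID(j), OP(%), ID(x), OP(/), ID(i)


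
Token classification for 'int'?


Pattern: reserved word
Type: KEYWORD


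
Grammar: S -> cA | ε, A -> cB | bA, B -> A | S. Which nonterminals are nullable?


A nonterminal is nullable iff some alternative derives ε (directly, or every symbol in it is nullable)
Nullable: {B, S}


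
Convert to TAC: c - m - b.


Break into single-operator statements:
t1 = c - m
t2 = t1 - b


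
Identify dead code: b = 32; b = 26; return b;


first assignment to b is overwritten before any read
Dead: 'b = 32'


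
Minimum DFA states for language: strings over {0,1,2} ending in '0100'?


Track the longest suffix of input matching a prefix of '0100': 5 classes (prefixes of length 0..4)
Minimal DFA: 5 states


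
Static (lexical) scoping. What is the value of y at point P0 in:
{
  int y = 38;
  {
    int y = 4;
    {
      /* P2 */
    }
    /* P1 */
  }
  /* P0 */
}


y declared in the same block as P0
y = 38


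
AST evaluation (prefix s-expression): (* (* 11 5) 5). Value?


Evaluate inner: (* 11 5) = 55
Evaluate root: (* 55 5) = 275
Result: 275


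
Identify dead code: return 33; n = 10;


statement follows a return and is unreachable
Dead: 'n = 10'


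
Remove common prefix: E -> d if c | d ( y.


Common prefix: 'd'
Factored: E -> d E', E' -> if c | ( y


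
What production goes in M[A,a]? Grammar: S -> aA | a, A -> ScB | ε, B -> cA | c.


For [A, a]: 'a' ∈ FIRST(ScB)
Entry: A -> ScB


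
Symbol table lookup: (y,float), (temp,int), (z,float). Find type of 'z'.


Lookup 'z' → type float


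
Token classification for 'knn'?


Pattern: letter/underscore followed by alphanumerics, not a keyword
Type: IDENTIFIER


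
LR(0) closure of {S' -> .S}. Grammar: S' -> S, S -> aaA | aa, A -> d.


Start: S' -> .S
For each item with dot before a nonterminal B, add B -> .γ for every B-production
Closure: [S' -> .S, S -> .aaA, S -> .aa]


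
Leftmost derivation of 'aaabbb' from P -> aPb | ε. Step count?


Derivation: P => aPb => aaPbb => aaaPbbb => aaabbb
Steps: 4


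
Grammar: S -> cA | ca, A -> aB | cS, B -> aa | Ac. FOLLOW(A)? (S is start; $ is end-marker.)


$ ∈ FOLLOW(S). For each A -> αBβ: add FIRST(β)\{ε} to FOLLOW(B); if β nullable, add FOLLOW(A).
FOLLOW(A) = {$, c}


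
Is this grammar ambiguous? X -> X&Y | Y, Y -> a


precedence layered via separate nonterminal Y: deterministic
Unambiguous


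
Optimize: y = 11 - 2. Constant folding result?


11 - 2 = 9 at compile time
Optimized: y = 9


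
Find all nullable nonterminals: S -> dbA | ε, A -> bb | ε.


A nonterminal is nullable iff some alternative derives ε (directly, or every symbol in it is nullable)
Nullable: {A, S}


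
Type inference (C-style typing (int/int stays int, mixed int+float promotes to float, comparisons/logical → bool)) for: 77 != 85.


Operand types: int != int
Rule: comparison yields bool
Result type: bool


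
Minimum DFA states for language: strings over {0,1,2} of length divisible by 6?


Track length mod 6: states 0..5, accept at 0
Minimal DFA: 6 states


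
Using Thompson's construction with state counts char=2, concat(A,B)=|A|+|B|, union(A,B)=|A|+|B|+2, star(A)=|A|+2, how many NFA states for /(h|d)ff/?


Syntax tree has 4 char leaf(s), 1 union(s), 0 star(s)
chars contribute 4×2 = 8; each union adds +2; each star adds +2
Total: 8 + 2 + 0 = 10 states


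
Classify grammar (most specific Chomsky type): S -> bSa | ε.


Single nonterminal LHS, but b^n a^n is not regular
Classification: Type 2 (Context-Free)


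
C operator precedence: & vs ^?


'&' is bitwise AND (level 5); '^' is bitwise XOR (level 4)
Higher level binds tighter
'&' has higher precedence than '^'


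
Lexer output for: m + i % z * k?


Scan left to right, longest-match per lexeme
Tokens: ID(m), OP(+), ID(i), OP(%), ID(z), OP(*), ID(k)


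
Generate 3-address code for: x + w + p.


Break into single-operator statements:
t1 = x + w
t2 = t1 + p


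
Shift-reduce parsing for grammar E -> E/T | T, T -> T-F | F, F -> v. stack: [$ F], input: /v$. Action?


'F' (not preceded by T-) is the handle for T -> F
Action: reduce (T -> F)


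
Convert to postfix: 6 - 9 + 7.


Left to right (same or higher precedence on left)
Postfix: 6 9 - 7 +


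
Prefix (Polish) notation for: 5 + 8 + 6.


left-to-right (same/higher precedence on left): tree is (+ (+ 5 8) 6)
Prefix: + + 5 8 6


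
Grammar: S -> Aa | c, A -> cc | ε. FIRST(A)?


Per alternative of A: FIRST(cc) = {c}; FIRST(ε) = {ε}
FIRST(A) = {c, ε}


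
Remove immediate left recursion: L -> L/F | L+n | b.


Left-recursive alternatives: L/F, L+n; non-recursive: b
Introduce L': L -> bL', L' -> /FL' | +nL' | ε


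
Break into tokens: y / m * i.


Scan left to right, longest-match per lexeme
Tokens: ID(y), OP(/), ID(m), OP(*), ID(i)


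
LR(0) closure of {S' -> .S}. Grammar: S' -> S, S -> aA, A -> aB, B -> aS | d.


Start: S' -> .S
For each item with dot before a nonterminal B, add B -> .γ for every B-production
Closure: [S' -> .S, S -> .aA]


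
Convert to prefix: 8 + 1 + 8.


left-to-right (same/higher precedence on left): tree is (+ (+ 8 1) 8)
Prefix: + + 8 1 8


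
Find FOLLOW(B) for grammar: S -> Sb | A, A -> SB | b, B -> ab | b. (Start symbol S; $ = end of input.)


$ ∈ FOLLOW(S). For each A -> αBβ: add FIRST(β)\{ε} to FOLLOW(B); if β nullable, add FOLLOW(A).
FOLLOW(B) = {$, a, b}


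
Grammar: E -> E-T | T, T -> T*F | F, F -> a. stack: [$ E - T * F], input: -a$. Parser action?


handle 'T*F' on top
Action: reduce (T -> T*F)


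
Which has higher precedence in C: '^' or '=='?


'==' is equality (level 6); '^' is bitwise XOR (level 4)
Higher level binds tighter
'==' has higher precedence than '^'


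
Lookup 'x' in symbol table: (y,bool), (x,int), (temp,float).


Lookup 'x' → type int


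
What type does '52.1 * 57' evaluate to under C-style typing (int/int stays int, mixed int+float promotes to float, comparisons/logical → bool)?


Operand types: float * int
Rule: mixed int/float promotes to float; int/int stays int
Result type: float


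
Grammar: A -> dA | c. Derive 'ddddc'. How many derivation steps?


Derivation: A => dA => ddA => dddA => ddddA => ddddc
Steps: 5


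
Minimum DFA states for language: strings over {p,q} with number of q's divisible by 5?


Track (count of q) mod 5: states 0..4, accept at 0
Minimal DFA: 5 states
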